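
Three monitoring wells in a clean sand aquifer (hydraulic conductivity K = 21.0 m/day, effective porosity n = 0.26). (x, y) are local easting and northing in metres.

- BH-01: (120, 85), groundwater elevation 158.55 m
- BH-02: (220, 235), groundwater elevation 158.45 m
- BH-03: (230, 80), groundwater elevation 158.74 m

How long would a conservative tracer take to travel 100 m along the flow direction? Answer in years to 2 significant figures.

Differences from BH-01: to BH-02 (Δx, Δy, Δh) = (100, 150, -0.10); to BH-03 = (110, -5, +0.19).
Determinant of the coordinate differences = 100·(-5) − 110·150 = -17000.
∂h/∂x = [(-0.10)·(-5) − (+0.19)·150] / -17000 = +0.001647
∂h/∂y = [100·(+0.19) − 110·(-0.10)] / -17000 = -0.001765
|∇h| = √(0.001647² + -0.001765²) = 0.002414
Seepage velocity v = K·i/n = 21.0 × 0.002414 / 0.26 = 0.195 m/day.
t = 100 / 0.195 = 512.8 days = 1.4 years.

1.4 years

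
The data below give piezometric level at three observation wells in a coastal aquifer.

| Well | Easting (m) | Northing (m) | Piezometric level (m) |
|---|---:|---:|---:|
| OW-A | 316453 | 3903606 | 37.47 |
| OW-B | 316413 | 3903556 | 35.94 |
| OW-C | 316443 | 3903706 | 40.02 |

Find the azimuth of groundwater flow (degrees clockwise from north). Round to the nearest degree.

Three-point gradient (reference OW-A): Δ to OW-B = (-40, -50, -1.53), Δ to OW-C = (-10, 100, +2.55).
∂h/∂x = +0.005667, ∂h/∂y = +0.02607 (det = -4500).
Flow direction (−∇h) has components (-0.005667 E, -0.02607 N).
Azimuth = atan2(E, N) = atan2(-0.005667, -0.02607) = 192.3° ≈ 192°.

192°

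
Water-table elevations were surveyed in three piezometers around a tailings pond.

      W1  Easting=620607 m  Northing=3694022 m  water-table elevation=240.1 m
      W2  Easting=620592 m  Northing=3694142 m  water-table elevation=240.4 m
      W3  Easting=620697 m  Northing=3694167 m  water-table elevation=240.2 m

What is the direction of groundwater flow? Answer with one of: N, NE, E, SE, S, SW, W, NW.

SE

Taking W1 as reference: W2−W1 = (-15, 120, +0.3); W3−W1 = (90, 145, +0.1).
Determinant of the coordinate differences = (-15)·145 − 90·120 = -12975.
∂h/∂x = [(+0.3)·145 − (+0.1)·120] / -12975 = -0.002428
∂h/∂y = [(-15)·(+0.1) − 90·(+0.3)] / -12975 = +0.002197
Flow = −∇h = (+0.002428 east, -0.002197 north), which points southeast.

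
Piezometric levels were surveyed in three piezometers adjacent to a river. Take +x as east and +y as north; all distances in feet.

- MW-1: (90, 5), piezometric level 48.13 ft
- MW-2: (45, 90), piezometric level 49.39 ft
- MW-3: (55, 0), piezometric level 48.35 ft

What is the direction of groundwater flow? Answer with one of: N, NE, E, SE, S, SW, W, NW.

Differences from MW-1: to MW-2 (Δx, Δy, Δh) = (-45, 85, +1.26); to MW-3 = (-35, -5, +0.22).
Solve a·Δx + b·Δy = Δh: det = (-45)·(-5) − (-35)·85 = 3200.
∂h/∂x = [(+1.26)·(-5) − (+0.22)·85] / 3200 = -0.007812
∂h/∂y = [(-45)·(+0.22) − (-35)·(+1.26)] / 3200 = +0.01069
Flow = −∇h = (+0.007812 east, -0.01069 north), which points southeast.

SE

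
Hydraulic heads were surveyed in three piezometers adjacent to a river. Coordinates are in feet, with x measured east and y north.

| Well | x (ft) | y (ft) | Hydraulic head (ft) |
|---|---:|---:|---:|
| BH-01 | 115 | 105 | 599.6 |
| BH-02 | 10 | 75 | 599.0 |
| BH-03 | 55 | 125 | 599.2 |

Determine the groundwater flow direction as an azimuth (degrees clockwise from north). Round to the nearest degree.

With h = a·x + b·y + c and BH-01 as origin, the differences give:
  (-105)·a + (-30)·b = -0.6
  (-60)·a + 20·b = -0.4
Eliminate b (×20 and ×(-30), subtract): -3900·a = -24.00 → a = ∂h/∂x = +0.006154
Back-substitute: b = ∂h/∂y = -0.001538.
Flow direction (−∇h) has components (-0.006154 E, +0.001538 N).
Azimuth = atan2(E, N) = atan2(-0.006154, +0.001538) = 284.0° ≈ 284°.

284°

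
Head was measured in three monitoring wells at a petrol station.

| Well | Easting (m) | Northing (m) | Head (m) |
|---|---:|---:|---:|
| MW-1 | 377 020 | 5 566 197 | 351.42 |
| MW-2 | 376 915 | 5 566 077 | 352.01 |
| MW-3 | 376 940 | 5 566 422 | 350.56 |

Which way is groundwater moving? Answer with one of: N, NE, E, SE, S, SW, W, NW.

With h = a·x + b·y + c and MW-1 as origin, the differences give:
  (-105)·a + (-120)·b = +0.59
  (-80)·a + 225·b = -0.86
Eliminate b (×225 and ×(-120), subtract): -33225·a = 29.550 → a = ∂h/∂x = -0.0008894
Back-substitute: b = ∂h/∂y = -0.004138.
Flow = −∇h = (+0.0008894 east, +0.004138 north), which points north.

N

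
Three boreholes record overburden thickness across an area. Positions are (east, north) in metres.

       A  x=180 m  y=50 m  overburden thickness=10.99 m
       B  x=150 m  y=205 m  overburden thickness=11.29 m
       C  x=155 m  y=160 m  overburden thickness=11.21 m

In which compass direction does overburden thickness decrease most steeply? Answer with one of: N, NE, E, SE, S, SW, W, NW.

SE

Taking A as reference: B−A = (-30, 155, +0.30); C−A = (-25, 110, +0.22).
Solve a·Δx + b·Δy = Δd: det = (-30)·110 − (-25)·155 = 575.
∂d/∂x = [(+0.30)·110 − (+0.22)·155] / 575 = -0.001913
∂d/∂y = [(-30)·(+0.22) − (-25)·(+0.30)] / 575 = +0.001565
Steepest decrease is along −∇f = (+0.001913 E, -0.001565 N) → southeast.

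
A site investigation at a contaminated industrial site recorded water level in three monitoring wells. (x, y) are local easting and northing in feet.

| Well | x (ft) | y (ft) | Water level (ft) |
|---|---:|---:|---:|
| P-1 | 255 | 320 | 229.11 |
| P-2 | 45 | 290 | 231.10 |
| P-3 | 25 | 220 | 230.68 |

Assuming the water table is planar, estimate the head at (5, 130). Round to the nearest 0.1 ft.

230.1 ft

Taking P-1 as reference: P-2−P-1 = (-210, -30, +1.99); P-3−P-1 = (-230, -100, +1.57).
Solve a·Δx + b·Δy = Δh: det = (-210)·(-100) − (-230)·(-30) = 14100.
∂h/∂x = [(+1.99)·(-100) − (+1.57)·(-30)] / 14100 = -0.01077
∂h/∂y = [(-210)·(+1.57) − (-230)·(+1.99)] / 14100 = +0.009078
h(5, 130) = 229.11 + (-0.01077)·(-250) + (+0.009078)·(-190) = 229.11 +2.693 -1.725 = 230.078 ft.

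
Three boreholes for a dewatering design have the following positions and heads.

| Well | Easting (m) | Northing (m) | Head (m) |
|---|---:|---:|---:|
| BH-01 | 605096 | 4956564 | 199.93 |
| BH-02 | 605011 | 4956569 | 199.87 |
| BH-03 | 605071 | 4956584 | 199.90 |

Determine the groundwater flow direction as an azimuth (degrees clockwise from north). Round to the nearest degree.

315°

Differences from BH-01: to BH-02 (Δx, Δy, Δh) = (-85, 5, -0.06); to BH-03 = (-25, 20, -0.03).
Determinant of the coordinate differences = (-85)·20 − (-25)·5 = -1575.
∂h/∂x = [(-0.06)·20 − (-0.03)·5] / -1575 = +0.0006667
∂h/∂y = [(-85)·(-0.03) − (-25)·(-0.06)] / -1575 = -0.0006667
Flow direction (−∇h) has components (-0.0006667 E, +0.0006667 N).
Azimuth = atan2(E, N) = atan2(-0.0006667, +0.0006667) = 315.0° ≈ 315°.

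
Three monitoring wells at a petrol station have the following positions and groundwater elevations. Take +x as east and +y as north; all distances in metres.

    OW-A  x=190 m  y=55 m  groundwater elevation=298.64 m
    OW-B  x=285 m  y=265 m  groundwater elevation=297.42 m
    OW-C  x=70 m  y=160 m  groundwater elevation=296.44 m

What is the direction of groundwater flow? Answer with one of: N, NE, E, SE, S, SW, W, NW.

NW

Taking OW-A as reference: OW-B−OW-A = (95, 210, -1.22); OW-C−OW-A = (-120, 105, -2.20).
Solve a·Δx + b·Δy = Δh: det = 95·105 − (-120)·210 = 35175.
∂h/∂x = [(-1.22)·105 − (-2.20)·210] / 35175 = +0.009493
∂h/∂y = [95·(-2.20) − (-120)·(-1.22)] / 35175 = -0.01010
Flow = −∇h = (-0.009493 east, +0.01010 north), which points northwest.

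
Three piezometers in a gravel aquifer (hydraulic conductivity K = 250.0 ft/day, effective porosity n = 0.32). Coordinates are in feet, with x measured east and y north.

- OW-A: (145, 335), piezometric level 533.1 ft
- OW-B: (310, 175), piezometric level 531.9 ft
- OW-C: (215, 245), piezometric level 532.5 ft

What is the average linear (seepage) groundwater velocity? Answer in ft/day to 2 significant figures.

4.1 ft/day

Taking OW-A as reference: OW-B−OW-A = (165, -160, -1.2); OW-C−OW-A = (70, -90, -0.6).
Solve a·Δx + b·Δy = Δh: det = 165·(-90) − 70·(-160) = -3650.
∂h/∂x = [(-1.2)·(-90) − (-0.6)·(-160)] / -3650 = -0.003288
∂h/∂y = [165·(-0.6) − 70·(-1.2)] / -3650 = +0.004110
|∇h| = √(-0.003288² + 0.004110²) = 0.005263
Seepage velocity v = K·i/n = 250.0 × 0.005263 / 0.32 = 4.112 ft/day.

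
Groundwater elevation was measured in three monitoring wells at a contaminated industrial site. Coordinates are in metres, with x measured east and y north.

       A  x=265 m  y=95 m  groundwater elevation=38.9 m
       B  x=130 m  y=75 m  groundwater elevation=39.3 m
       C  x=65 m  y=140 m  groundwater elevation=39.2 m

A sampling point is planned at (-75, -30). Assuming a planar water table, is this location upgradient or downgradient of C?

With h = a·x + b·y + c and A as origin, the differences give:
  (-135)·a + (-20)·b = +0.4
  (-200)·a + 45·b = +0.3
Eliminate b (×45 and ×(-20), subtract): -10075·a = 24.00 → a = ∂h/∂x = -0.002382
Back-substitute: b = ∂h/∂y = -0.003921.
Head at (-75, -30) = 38.9 + (-0.002382)·(-340) + (-0.003921)·(-125) = 40.20 m.
That is higher than the 39.2 m at C, so the point is upgradient.

upgradient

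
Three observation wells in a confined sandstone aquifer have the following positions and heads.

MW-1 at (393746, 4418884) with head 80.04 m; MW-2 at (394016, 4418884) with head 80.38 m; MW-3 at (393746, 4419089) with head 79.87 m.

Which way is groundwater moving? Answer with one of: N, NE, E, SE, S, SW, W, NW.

∂h/∂x = (80.38 − 80.04) / (394016 − 393746) = +0.001259
∂h/∂y = (79.87 − 80.04) / (4419089 − 4418884) = -0.0008293
Flow = −∇h = (-0.001259 east, +0.0008293 north), which points northwest.

NW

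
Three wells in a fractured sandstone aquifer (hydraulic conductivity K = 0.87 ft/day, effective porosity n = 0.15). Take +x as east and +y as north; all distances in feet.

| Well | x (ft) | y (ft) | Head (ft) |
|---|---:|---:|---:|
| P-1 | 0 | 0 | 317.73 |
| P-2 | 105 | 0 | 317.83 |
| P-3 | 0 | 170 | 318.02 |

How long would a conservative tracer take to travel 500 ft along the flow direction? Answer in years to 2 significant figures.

∂h/∂x = (317.83 − 317.73) / (105 − 0) = +0.0009524
∂h/∂y = (318.02 − 317.73) / (170 − 0) = +0.001706
|∇h| = √(0.0009524² + 0.001706²) = 0.001954
Seepage velocity v = K·i/n = 0.87 × 0.001954 / 0.15 = 0.01133 ft/day.
t = 500 / 0.01133 = 4.413e+04 days = 121 years.

120 years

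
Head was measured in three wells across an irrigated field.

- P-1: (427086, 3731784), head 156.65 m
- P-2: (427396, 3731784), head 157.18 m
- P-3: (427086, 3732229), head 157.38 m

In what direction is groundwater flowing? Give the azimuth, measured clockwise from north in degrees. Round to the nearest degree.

226°

∂h/∂x = (157.18 − 156.65) / (427396 − 427086) = +0.001710
∂h/∂y = (157.38 − 156.65) / (3732229 − 3731784) = +0.001640
Flow direction (−∇h) has components (-0.001710 E, -0.001640 N).
Azimuth = atan2(E, N) = atan2(-0.001710, -0.001640) = 226.2° ≈ 226°.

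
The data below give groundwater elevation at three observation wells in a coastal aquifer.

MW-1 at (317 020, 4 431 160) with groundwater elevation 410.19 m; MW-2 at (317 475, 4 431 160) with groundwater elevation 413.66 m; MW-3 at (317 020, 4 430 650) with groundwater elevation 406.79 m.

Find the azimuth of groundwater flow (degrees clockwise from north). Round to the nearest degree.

229°

∂h/∂x = (413.66 − 410.19) / (317475 − 317020) = +0.007626
∂h/∂y = (406.79 − 410.19) / (4430650 − 4431160) = +0.006667
Flow direction (−∇h) has components (-0.007626 E, -0.006667 N).
Azimuth = atan2(E, N) = atan2(-0.007626, -0.006667) = 228.8° ≈ 229°.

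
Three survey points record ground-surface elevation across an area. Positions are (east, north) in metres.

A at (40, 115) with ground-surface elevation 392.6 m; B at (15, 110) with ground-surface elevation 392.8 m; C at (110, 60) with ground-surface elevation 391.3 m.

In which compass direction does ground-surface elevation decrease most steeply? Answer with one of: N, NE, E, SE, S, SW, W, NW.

SE

With z = a·x + b·y + c and A as origin, the differences give:
  (-25)·a + (-5)·b = +0.2
  70·a + (-55)·b = -1.3
Eliminate b (×(-55) and ×(-5), subtract): 1725·a = -17.50 → a = ∂z/∂x = -0.01014
Back-substitute: b = ∂z/∂y = +0.01072.
Steepest decrease is along −∇f = (+0.01014 E, -0.01072 N) → southeast.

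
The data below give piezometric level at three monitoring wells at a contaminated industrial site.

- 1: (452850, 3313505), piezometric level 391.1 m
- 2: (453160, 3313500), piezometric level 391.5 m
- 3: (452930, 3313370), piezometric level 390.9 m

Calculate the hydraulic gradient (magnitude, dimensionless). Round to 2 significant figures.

With h = a·x + b·y + c and 1 as origin, the differences give:
  310·a + (-5)·b = +0.4
  80·a + (-135)·b = -0.2
Eliminate b (×(-135) and ×(-5), subtract): -41450·a = -55.00 → a = ∂h/∂x = +0.001327
Back-substitute: b = ∂h/∂y = +0.002268.
|∇h| = √(0.001327² + 0.002268²) = 0.002628

0.0026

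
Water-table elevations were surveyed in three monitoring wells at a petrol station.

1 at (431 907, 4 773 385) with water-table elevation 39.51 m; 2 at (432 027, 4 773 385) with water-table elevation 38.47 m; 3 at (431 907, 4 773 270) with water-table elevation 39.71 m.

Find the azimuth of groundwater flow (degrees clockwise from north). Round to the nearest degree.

079°

∂h/∂x = (38.47 − 39.51) / (432027 − 431907) = -0.008667
∂h/∂y = (39.71 − 39.51) / (4773270 − 4773385) = -0.001739
Flow direction (−∇h) has components (+0.008667 E, +0.001739 N).
Azimuth = atan2(E, N) = atan2(+0.008667, +0.001739) = 78.7° ≈ 079°.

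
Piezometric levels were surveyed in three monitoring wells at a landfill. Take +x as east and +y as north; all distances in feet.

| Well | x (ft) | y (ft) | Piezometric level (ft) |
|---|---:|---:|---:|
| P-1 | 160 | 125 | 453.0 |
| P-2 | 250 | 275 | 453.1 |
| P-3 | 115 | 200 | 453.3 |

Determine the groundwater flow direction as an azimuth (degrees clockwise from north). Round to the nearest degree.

130°

Three-point gradient (reference P-1): Δ to P-2 = (90, 150, +0.1), Δ to P-3 = (-45, 75, +0.3).
∂h/∂x = -0.002778, ∂h/∂y = +0.002333 (det = 13500).
Flow direction (−∇h) has components (+0.002778 E, -0.002333 N).
Azimuth = atan2(E, N) = atan2(+0.002778, -0.002333) = 130.0° ≈ 130°.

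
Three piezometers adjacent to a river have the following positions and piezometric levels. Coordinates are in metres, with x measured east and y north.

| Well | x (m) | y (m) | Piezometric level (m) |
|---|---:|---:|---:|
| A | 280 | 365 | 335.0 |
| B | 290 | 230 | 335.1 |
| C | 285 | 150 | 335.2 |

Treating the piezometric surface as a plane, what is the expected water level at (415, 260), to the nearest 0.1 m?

334.6 m

With h = a·x + b·y + c and A as origin, the differences give:
  10·a + (-135)·b = +0.1
  5·a + (-215)·b = +0.2
Eliminate b (×(-215) and ×(-135), subtract): -1475·a = 5.50 → a = ∂h/∂x = -0.003729
Back-substitute: b = ∂h/∂y = -0.001017.
h(415, 260) = 335.0 + (-0.003729)·(135) + (-0.001017)·(-105) = 335.0 -0.503 +0.107 = 334.603 m.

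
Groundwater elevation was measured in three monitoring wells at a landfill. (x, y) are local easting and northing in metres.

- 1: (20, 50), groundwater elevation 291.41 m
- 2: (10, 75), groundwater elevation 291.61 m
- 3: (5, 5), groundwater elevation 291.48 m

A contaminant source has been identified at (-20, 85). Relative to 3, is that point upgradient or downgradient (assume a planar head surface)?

With h = a·x + b·y + c and 1 as origin, the differences give:
  (-10)·a + 25·b = +0.20
  (-15)·a + (-45)·b = +0.07
Eliminate b (×(-45) and ×25, subtract): 825·a = -10.750 → a = ∂h/∂x = -0.01303
Back-substitute: b = ∂h/∂y = +0.002788.
Head at (-20, 85) = 291.41 + (-0.01303)·(-40) + (+0.002788)·(35) = 292.03 m.
That is higher than the 291.48 m at 3, so the point is upgradient.

upgradient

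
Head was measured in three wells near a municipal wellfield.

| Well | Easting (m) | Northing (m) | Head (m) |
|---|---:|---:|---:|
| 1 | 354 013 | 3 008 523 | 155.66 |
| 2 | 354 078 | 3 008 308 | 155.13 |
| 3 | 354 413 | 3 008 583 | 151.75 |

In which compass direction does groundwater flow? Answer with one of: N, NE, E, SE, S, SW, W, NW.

Three-point gradient (reference 1): Δ to 2 = (65, -215, -0.53), Δ to 3 = (400, 60, -3.91).
∂h/∂x = -0.009705, ∂h/∂y = -0.0004689 (det = 89900).
Flow = −∇h = (+0.009705 east, +0.0004689 north), which points east.

E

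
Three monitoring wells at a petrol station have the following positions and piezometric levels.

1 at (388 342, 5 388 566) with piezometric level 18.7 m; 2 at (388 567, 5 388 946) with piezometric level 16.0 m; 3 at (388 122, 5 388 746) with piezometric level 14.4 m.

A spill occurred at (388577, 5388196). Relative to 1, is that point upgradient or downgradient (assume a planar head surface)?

Differences from 1: to 2 (Δx, Δy, Δh) = (225, 380, -2.7); to 3 = (-220, 180, -4.3).
Solve a·Δx + b·Δy = Δh: det = 225·180 − (-220)·380 = 124100.
∂h/∂x = [(-2.7)·180 − (-4.3)·380] / 124100 = +0.009251
∂h/∂y = [225·(-4.3) − (-220)·(-2.7)] / 124100 = -0.01258
Head at (388577, 5388196) = 18.7 + (+0.009251)·(235) + (-0.01258)·(-370) = 25.53 m.
That is higher than the 18.7 m at 1, so the point is upgradient.

upgradient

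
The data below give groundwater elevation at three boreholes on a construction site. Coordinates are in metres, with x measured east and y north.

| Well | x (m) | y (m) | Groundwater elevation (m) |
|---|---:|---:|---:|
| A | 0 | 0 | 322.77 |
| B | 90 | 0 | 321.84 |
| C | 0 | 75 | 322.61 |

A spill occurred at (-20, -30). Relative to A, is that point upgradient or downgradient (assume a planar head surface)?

∂h/∂x = (321.84 − 322.77) / (90 − 0) = -0.01033
∂h/∂y = (322.61 − 322.77) / (75 − 0) = -0.002133
Head at (-20, -30) = 322.77 + (-0.01033)·(-20) + (-0.002133)·(-30) = 323.04 m.
That is higher than the 322.77 m at A, so the point is upgradient.

upgradient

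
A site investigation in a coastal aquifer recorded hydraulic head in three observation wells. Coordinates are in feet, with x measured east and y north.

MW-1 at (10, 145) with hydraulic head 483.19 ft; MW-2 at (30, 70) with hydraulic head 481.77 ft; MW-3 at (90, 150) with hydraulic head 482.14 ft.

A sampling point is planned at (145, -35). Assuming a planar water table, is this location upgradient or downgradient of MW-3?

downgradient

Taking MW-1 as reference: MW-2−MW-1 = (20, -75, -1.42); MW-3−MW-1 = (80, 5, -1.05).
Determinant of the coordinate differences = 20·5 − 80·(-75) = 6100.
∂h/∂x = [(-1.42)·5 − (-1.05)·(-75)] / 6100 = -0.01407
∂h/∂y = [20·(-1.05) − 80·(-1.42)] / 6100 = +0.01518
Head at (145, -35) = 483.19 + (-0.01407)·(135) + (+0.01518)·(-180) = 478.56 ft.
That is lower than the 482.14 ft at MW-3, so the point is downgradient.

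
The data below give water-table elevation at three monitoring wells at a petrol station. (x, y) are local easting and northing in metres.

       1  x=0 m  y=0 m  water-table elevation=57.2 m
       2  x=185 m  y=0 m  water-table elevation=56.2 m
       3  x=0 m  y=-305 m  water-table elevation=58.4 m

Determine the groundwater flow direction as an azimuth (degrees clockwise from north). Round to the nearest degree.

∂h/∂x = (56.2 − 57.2) / (185 − 0) = -0.005405
∂h/∂y = (58.4 − 57.2) / (-305 − 0) = -0.003934
Flow direction (−∇h) has components (+0.005405 E, +0.003934 N).
Azimuth = atan2(E, N) = atan2(+0.005405, +0.003934) = 54.0° ≈ 054°.

054°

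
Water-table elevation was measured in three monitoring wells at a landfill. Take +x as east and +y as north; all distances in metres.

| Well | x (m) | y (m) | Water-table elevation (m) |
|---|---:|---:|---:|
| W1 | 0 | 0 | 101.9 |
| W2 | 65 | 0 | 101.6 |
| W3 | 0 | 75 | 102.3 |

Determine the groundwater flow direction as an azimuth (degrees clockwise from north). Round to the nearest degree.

139°

∂h/∂x = (101.6 − 101.9) / (65 − 0) = -0.004615
∂h/∂y = (102.3 − 101.9) / (75 − 0) = +0.005333
Flow direction (−∇h) has components (+0.004615 E, -0.005333 N).
Azimuth = atan2(E, N) = atan2(+0.004615, -0.005333) = 139.1° ≈ 139°.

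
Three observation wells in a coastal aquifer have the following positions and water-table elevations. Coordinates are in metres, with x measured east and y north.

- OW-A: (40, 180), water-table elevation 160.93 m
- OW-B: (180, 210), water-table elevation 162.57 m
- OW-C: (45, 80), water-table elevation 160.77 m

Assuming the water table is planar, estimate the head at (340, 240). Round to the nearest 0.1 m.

Taking OW-A as reference: OW-B−OW-A = (140, 30, +1.64); OW-C−OW-A = (5, -100, -0.16).
Solve a·Δx + b·Δy = Δh: det = 140·(-100) − 5·30 = -14150.
∂h/∂x = [(+1.64)·(-100) − (-0.16)·30] / -14150 = +0.01125
∂h/∂y = [140·(-0.16) − 5·(+1.64)] / -14150 = +0.002163
h(340, 240) = 160.93 + (+0.01125)·(300) + (+0.002163)·(60) = 160.93 +3.375 +0.130 = 164.435 m.

164.4 m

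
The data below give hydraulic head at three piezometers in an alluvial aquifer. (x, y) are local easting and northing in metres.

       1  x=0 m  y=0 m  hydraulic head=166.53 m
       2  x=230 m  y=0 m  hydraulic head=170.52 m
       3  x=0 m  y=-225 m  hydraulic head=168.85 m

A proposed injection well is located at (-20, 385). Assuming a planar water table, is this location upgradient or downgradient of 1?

downgradient

∂h/∂x = (170.52 − 166.53) / (230 − 0) = +0.01735
∂h/∂y = (168.85 − 166.53) / (-225 − 0) = -0.01031
Head at (-20, 385) = 166.53 + (+0.01735)·(-20) + (-0.01031)·(385) = 162.21 m.
That is lower than the 166.53 m at 1, so the point is downgradient.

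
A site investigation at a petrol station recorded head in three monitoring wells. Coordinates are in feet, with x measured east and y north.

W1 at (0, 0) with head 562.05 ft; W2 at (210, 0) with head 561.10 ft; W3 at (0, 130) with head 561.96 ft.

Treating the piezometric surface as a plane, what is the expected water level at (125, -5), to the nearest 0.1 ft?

∂h/∂x = (561.10 − 562.05) / (210 − 0) = -0.004524
∂h/∂y = (561.96 − 562.05) / (130 − 0) = -0.0006923
h(125, -5) = 562.05 + (-0.004524)·(125) + (-0.0006923)·(-5) = 562.05 -0.565 +0.003 = 561.488 ft.

561.5 ft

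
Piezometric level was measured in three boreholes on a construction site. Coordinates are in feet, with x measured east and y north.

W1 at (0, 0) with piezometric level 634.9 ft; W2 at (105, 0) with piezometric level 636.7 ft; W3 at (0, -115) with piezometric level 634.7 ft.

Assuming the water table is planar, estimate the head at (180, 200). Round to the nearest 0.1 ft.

∂h/∂x = (636.7 − 634.9) / (105 − 0) = +0.01714
∂h/∂y = (634.7 − 634.9) / (-115 − 0) = +0.001739
h(180, 200) = 634.9 + (+0.01714)·(180) + (+0.001739)·(200) = 634.9 +3.086 +0.348 = 638.334 ft.

638.3 ft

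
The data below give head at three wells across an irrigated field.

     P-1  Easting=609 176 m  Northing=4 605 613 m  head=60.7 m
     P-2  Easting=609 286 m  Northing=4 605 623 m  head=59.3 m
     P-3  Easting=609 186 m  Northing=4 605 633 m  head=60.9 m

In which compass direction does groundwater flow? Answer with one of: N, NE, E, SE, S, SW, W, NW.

SE

Three-point gradient (reference P-1): Δ to P-2 = (110, 10, -1.4), Δ to P-3 = (10, 20, +0.2).
∂h/∂x = -0.01429, ∂h/∂y = +0.01714 (det = 2100).
Flow = −∇h = (+0.01429 east, -0.01714 north), which points southeast.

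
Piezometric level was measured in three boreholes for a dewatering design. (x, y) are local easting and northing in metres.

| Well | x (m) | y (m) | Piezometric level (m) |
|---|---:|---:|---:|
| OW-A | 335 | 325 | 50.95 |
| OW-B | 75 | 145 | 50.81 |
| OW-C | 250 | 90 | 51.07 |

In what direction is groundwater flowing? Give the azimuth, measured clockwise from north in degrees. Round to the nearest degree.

308°

Taking OW-A as reference: OW-B−OW-A = (-260, -180, -0.14); OW-C−OW-A = (-85, -235, +0.12).
Determinant of the coordinate differences = (-260)·(-235) − (-85)·(-180) = 45800.
∂h/∂x = [(-0.14)·(-235) − (+0.12)·(-180)] / 45800 = +0.001190
∂h/∂y = [(-260)·(+0.12) − (-85)·(-0.14)] / 45800 = -0.0009410
Flow direction (−∇h) has components (-0.001190 E, +0.0009410 N).
Azimuth = atan2(E, N) = atan2(-0.001190, +0.0009410) = 308.3° ≈ 308°.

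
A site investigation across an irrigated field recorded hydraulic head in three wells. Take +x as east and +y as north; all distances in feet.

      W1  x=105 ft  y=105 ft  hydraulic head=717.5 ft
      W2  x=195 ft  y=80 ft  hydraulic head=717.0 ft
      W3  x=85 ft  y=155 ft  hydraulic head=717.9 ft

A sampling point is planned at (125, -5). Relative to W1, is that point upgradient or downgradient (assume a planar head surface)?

downgradient

Taking W1 as reference: W2−W1 = (90, -25, -0.5); W3−W1 = (-20, 50, +0.4).
Determinant of the coordinate differences = 90·50 − (-20)·(-25) = 4000.
∂h/∂x = [(-0.5)·50 − (+0.4)·(-25)] / 4000 = -0.003750
∂h/∂y = [90·(+0.4) − (-20)·(-0.5)] / 4000 = +0.006500
Head at (125, -5) = 717.5 + (-0.003750)·(20) + (+0.006500)·(-110) = 716.71 ft.
That is lower than the 717.5 ft at W1, so the point is downgradient.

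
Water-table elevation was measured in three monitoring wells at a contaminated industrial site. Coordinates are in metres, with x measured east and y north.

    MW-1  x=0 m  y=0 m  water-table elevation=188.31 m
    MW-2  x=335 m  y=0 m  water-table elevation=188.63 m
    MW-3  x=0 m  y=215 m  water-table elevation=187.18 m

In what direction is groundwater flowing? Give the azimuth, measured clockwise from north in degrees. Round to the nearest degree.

∂h/∂x = (188.63 − 188.31) / (335 − 0) = +0.0009552
∂h/∂y = (187.18 − 188.31) / (215 − 0) = -0.005256
Flow direction (−∇h) has components (-0.0009552 E, +0.005256 N).
Azimuth = atan2(E, N) = atan2(-0.0009552, +0.005256) = 349.7° ≈ 350°.

350°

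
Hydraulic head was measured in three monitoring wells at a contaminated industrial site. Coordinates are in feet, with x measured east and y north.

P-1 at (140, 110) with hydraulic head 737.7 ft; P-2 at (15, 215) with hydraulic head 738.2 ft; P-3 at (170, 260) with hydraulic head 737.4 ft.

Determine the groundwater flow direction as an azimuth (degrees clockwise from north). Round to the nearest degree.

Differences from P-1: to P-2 (Δx, Δy, Δh) = (-125, 105, +0.5); to P-3 = (30, 150, -0.3).
Solve a·Δx + b·Δy = Δh: det = (-125)·150 − 30·105 = -21900.
∂h/∂x = [(+0.5)·150 − (-0.3)·105] / -21900 = -0.004863
∂h/∂y = [(-125)·(-0.3) − 30·(+0.5)] / -21900 = -0.001027
Flow direction (−∇h) has components (+0.004863 E, +0.001027 N).
Azimuth = atan2(E, N) = atan2(+0.004863, +0.001027) = 78.1° ≈ 078°.

078°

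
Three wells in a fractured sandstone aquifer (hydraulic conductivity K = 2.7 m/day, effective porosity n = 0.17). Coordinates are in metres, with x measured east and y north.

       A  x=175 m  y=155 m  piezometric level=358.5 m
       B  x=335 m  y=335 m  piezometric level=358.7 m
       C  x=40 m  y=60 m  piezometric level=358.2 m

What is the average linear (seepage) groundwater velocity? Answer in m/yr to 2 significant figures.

Taking A as reference: B−A = (160, 180, +0.2); C−A = (-135, -95, -0.3).
Determinant of the coordinate differences = 160·(-95) − (-135)·180 = 9100.
∂h/∂x = [(+0.2)·(-95) − (-0.3)·180] / 9100 = +0.003846
∂h/∂y = [160·(-0.3) − (-135)·(+0.2)] / 9100 = -0.002308
|∇h| = √(0.003846² + -0.002308²) = 0.004485
Seepage velocity v = K·i/n = 2.7 × 0.004485 / 0.17 = 0.07123 m/day = 26.02 m/yr.

26 m/yr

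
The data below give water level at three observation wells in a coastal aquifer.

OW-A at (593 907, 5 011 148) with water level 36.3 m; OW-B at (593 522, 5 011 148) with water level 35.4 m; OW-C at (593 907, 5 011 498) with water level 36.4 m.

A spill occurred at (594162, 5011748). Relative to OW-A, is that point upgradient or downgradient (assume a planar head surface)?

∂h/∂x = (35.4 − 36.3) / (593522 − 593907) = +0.002338
∂h/∂y = (36.4 − 36.3) / (5011498 − 5011148) = +0.0002857
Head at (594162, 5011748) = 36.3 + (+0.002338)·(255) + (+0.0002857)·(600) = 37.07 m.
That is higher than the 36.3 m at OW-A, so the point is upgradient.

upgradient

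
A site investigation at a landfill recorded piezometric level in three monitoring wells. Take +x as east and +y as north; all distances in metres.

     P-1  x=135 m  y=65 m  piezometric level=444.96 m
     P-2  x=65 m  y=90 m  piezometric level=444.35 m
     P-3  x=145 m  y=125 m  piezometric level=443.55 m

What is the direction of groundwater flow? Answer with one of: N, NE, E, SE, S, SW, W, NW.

Taking P-1 as reference: P-2−P-1 = (-70, 25, -0.61); P-3−P-1 = (10, 60, -1.41).
Determinant of the coordinate differences = (-70)·60 − 10·25 = -4450.
∂h/∂x = [(-0.61)·60 − (-1.41)·25] / -4450 = +0.0003034
∂h/∂y = [(-70)·(-1.41) − 10·(-0.61)] / -4450 = -0.02355
Flow = −∇h = (-0.0003034 east, +0.02355 north), which points north.

N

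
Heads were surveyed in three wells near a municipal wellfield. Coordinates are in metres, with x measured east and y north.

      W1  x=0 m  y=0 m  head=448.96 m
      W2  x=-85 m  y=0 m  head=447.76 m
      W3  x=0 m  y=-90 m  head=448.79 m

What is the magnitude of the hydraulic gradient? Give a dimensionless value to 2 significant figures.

∂h/∂x = (447.76 − 448.96) / (-85 − 0) = +0.01412
∂h/∂y = (448.79 − 448.96) / (-90 − 0) = +0.001889
|∇h| = √(0.01412² + 0.001889²) = 0.01425

0.014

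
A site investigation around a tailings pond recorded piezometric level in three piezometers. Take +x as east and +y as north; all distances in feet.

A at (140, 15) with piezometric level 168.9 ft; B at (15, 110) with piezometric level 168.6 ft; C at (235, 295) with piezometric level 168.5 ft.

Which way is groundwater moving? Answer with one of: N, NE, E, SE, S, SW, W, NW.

Three-point gradient (reference A): Δ to B = (-125, 95, -0.3), Δ to C = (95, 280, -0.4).
∂h/∂x = +0.001045, ∂h/∂y = -0.001783 (det = -44025).
Flow = −∇h = (-0.001045 east, +0.001783 north), which points northwest.

NW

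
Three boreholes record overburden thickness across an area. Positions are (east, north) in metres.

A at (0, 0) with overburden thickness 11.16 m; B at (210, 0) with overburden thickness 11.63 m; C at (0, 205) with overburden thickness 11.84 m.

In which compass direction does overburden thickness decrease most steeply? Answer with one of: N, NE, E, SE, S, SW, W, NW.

∂d/∂x = (11.63 − 11.16) / (210 − 0) = +0.002238
∂d/∂y = (11.84 − 11.16) / (205 − 0) = +0.003317
Steepest decrease is along −∇f = (-0.002238 E, -0.003317 N) → southwest.

SW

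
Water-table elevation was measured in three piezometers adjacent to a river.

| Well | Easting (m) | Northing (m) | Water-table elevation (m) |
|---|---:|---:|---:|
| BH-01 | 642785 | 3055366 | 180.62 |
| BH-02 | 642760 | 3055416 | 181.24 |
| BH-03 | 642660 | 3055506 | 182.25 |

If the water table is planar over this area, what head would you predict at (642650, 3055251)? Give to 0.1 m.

Taking BH-01 as reference: BH-02−BH-01 = (-25, 50, +0.62); BH-03−BH-01 = (-125, 140, +1.63).
Determinant of the coordinate differences = (-25)·140 − (-125)·50 = 2750.
∂h/∂x = [(+0.62)·140 − (+1.63)·50] / 2750 = +0.001927
∂h/∂y = [(-25)·(+1.63) − (-125)·(+0.62)] / 2750 = +0.01336
h(642650, 3055251) = 180.62 + (+0.001927)·(-135) + (+0.01336)·(-115) = 180.62 -0.260 -1.537 = 178.823 m.

178.8 m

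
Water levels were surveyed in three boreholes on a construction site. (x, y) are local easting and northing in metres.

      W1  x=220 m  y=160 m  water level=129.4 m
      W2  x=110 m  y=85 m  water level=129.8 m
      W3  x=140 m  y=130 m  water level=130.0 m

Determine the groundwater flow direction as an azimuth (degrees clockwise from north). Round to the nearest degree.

With h = a·x + b·y + c and W1 as origin, the differences give:
  (-110)·a + (-75)·b = +0.4
  (-80)·a + (-30)·b = +0.6
Eliminate b (×(-30) and ×(-75), subtract): -2700·a = 33.00 → a = ∂h/∂x = -0.01222
Back-substitute: b = ∂h/∂y = +0.01259.
Flow direction (−∇h) has components (+0.01222 E, -0.01259 N).
Azimuth = atan2(E, N) = atan2(+0.01222, -0.01259) = 135.9° ≈ 136°.

136°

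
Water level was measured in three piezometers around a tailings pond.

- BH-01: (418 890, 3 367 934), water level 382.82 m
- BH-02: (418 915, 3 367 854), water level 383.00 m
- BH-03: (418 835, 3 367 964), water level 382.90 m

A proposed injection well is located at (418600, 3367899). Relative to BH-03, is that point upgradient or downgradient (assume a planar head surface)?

Differences from BH-01: to BH-02 (Δx, Δy, Δh) = (25, -80, +0.18); to BH-03 = (-55, 30, +0.08).
Solve a·Δx + b·Δy = Δh: det = 25·30 − (-55)·(-80) = -3650.
∂h/∂x = [(+0.18)·30 − (+0.08)·(-80)] / -3650 = -0.003233
∂h/∂y = [25·(+0.08) − (-55)·(+0.18)] / -3650 = -0.003260
Head at (418600, 3367899) = 382.82 + (-0.003233)·(-290) + (-0.003260)·(-35) = 383.87 m.
That is higher than the 382.90 m at BH-03, so the point is upgradient.

upgradient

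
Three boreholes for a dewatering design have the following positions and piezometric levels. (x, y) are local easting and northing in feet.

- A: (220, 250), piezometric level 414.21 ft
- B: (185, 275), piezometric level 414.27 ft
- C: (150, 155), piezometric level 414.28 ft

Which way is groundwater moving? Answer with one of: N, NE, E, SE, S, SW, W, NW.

E

Three-point gradient (reference A): Δ to B = (-35, 25, +0.06), Δ to C = (-70, -95, +0.07).
∂h/∂x = -0.001468, ∂h/∂y = +0.0003448 (det = 5075).
Flow = −∇h = (+0.001468 east, -0.0003448 north), which points east.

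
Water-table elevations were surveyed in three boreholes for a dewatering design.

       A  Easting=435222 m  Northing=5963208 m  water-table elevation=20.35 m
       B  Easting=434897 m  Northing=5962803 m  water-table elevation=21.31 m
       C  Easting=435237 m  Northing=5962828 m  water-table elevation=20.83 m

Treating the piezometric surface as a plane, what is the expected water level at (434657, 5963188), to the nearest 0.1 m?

With h = a·x + b·y + c and A as origin, the differences give:
  (-325)·a + (-405)·b = +0.96
  15·a + (-380)·b = +0.48
Eliminate b (×(-380) and ×(-405), subtract): 129575·a = -170.400 → a = ∂h/∂x = -0.001315
Back-substitute: b = ∂h/∂y = -0.001315.
h(434657, 5963188) = 20.35 + (-0.001315)·(-565) + (-0.001315)·(-20) = 20.35 +0.743 +0.026 = 21.119 m.

21.1 m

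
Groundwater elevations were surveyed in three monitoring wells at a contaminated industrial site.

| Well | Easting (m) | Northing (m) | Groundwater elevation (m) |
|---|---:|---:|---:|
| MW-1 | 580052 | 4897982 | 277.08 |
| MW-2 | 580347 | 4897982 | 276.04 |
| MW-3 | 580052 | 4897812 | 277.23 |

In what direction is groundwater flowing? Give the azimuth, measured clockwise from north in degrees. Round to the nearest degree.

076°

∂h/∂x = (276.04 − 277.08) / (580347 − 580052) = -0.003525
∂h/∂y = (277.23 − 277.08) / (4897812 − 4897982) = -0.0008824
Flow direction (−∇h) has components (+0.003525 E, +0.0008824 N).
Azimuth = atan2(E, N) = atan2(+0.003525, +0.0008824) = 75.9° ≈ 076°.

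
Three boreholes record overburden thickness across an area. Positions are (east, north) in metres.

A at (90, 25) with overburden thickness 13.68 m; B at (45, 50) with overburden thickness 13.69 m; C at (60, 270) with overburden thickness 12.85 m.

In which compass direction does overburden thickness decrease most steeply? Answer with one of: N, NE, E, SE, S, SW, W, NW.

Taking A as reference: B−A = (-45, 25, +0.01); C−A = (-30, 245, -0.83).
Determinant of the coordinate differences = (-45)·245 − (-30)·25 = -10275.
∂d/∂x = [(+0.01)·245 − (-0.83)·25] / -10275 = -0.002258
∂d/∂y = [(-45)·(-0.83) − (-30)·(+0.01)] / -10275 = -0.003664
Steepest decrease is along −∇f = (+0.002258 E, +0.003664 N) → northeast.

NE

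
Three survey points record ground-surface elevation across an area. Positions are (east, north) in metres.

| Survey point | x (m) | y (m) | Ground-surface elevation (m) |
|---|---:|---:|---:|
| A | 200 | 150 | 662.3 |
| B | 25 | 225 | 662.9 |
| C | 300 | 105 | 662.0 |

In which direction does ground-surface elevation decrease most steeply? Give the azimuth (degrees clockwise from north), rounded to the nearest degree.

031°

Taking A as reference: B−A = (-175, 75, +0.6); C−A = (100, -45, -0.3).
Determinant of the coordinate differences = (-175)·(-45) − 100·75 = 375.
∂z/∂x = [(+0.6)·(-45) − (-0.3)·75] / 375 = -0.01200
∂z/∂y = [(-175)·(-0.3) − 100·(+0.6)] / 375 = -0.02000
Steepest decrease is along −∇f: components (+0.01200 E, +0.02000 N).
Azimuth = atan2(+0.01200, +0.02000) = 31.0° ≈ 031°.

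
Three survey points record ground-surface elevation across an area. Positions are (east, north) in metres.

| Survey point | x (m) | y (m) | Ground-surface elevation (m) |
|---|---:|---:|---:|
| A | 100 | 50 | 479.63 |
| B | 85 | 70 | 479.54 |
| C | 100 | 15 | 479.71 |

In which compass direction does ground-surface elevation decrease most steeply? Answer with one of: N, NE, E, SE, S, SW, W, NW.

Taking A as reference: B−A = (-15, 20, -0.09); C−A = (0, -35, +0.08).
Determinant of the coordinate differences = (-15)·(-35) − 0·20 = 525.
∂z/∂x = [(-0.09)·(-35) − (+0.08)·20] / 525 = +0.002952
∂z/∂y = [(-15)·(+0.08) − 0·(-0.09)] / 525 = -0.002286
Steepest decrease is along −∇f = (-0.002952 E, +0.002286 N) → northwest.

NW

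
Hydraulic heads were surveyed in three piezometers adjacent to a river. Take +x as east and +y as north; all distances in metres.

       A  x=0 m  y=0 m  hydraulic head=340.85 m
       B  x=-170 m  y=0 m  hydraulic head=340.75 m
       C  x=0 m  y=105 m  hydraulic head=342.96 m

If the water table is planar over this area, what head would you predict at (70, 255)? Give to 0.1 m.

346.0 m

∂h/∂x = (340.75 − 340.85) / (-170 − 0) = +0.0005882
∂h/∂y = (342.96 − 340.85) / (105 − 0) = +0.02010
h(70, 255) = 340.85 + (+0.0005882)·(70) + (+0.02010)·(255) = 340.85 +0.041 +5.124 = 346.015 m.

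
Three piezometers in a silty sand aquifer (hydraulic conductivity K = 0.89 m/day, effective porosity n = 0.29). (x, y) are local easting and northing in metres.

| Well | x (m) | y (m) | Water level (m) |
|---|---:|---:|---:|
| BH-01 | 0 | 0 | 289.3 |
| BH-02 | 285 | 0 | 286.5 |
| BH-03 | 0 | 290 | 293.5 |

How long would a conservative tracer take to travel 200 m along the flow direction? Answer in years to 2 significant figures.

∂h/∂x = (286.5 − 289.3) / (285 − 0) = -0.009825
∂h/∂y = (293.5 − 289.3) / (290 − 0) = +0.01448
|∇h| = √(-0.009825² + 0.01448²) = 0.0175
Seepage velocity v = K·i/n = 0.89 × 0.0175 / 0.29 = 0.05371 m/day.
t = 200 / 0.05371 = 3724 days = 10.2 years.

10 years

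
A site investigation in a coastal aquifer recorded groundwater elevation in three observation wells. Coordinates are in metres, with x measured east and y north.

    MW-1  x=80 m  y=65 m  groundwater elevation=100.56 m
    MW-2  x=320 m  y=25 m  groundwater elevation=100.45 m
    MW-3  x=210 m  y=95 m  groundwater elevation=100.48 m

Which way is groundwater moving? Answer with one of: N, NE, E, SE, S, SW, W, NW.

NE

With h = a·x + b·y + c and MW-1 as origin, the differences give:
  240·a + (-40)·b = -0.11
  130·a + 30·b = -0.08
Eliminate b (×30 and ×(-40), subtract): 12400·a = -6.500 → a = ∂h/∂x = -0.0005242
Back-substitute: b = ∂h/∂y = -0.0003952.
Flow = −∇h = (+0.0005242 east, +0.0003952 north), which points northeast.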